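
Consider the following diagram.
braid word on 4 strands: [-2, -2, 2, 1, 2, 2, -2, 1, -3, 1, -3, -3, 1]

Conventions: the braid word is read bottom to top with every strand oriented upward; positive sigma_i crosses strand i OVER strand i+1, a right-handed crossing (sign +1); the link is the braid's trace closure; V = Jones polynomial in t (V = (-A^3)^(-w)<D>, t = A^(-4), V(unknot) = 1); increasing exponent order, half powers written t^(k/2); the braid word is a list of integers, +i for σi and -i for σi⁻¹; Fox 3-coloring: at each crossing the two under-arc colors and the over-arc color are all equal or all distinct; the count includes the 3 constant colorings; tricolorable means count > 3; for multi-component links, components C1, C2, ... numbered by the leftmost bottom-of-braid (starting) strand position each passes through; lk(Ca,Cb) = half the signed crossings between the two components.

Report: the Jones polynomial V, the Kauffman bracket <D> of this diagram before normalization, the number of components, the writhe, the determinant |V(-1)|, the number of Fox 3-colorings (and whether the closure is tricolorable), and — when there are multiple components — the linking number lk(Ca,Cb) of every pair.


Jones polynomial: V(t) = -t^-3 + t^-2 - t^-1 + 3 - t + t^2 - t^3
<D> = A^-9 - A^-5 + A^-1 - 3A^3 + A^7 - A^11 + A^15; writhe +1
components 1, writhe +1 (13 crossings)
3-colorings: 27 of 3^13, det 9 — tricolorable
note: det 9 = |V(-1)|; divisible by 3, so tricolorable


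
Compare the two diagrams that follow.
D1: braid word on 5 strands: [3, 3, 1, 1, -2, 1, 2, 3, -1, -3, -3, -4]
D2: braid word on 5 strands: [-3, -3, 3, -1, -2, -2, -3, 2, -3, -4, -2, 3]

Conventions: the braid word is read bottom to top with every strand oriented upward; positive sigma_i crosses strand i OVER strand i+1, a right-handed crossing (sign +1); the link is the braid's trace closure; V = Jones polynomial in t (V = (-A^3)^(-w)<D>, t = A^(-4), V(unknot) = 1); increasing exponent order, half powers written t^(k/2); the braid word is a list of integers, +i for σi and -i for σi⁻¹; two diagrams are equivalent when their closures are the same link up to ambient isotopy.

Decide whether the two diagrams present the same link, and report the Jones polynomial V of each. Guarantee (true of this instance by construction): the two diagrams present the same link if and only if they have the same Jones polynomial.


equivalent: no
D1 (bracket A^6; 12 crossings at w = +2): V = 1
D2 (bracket A^-14 - A^-10 + 2A^-6 - A^-2 + A^2 - A^6; 12 crossings at w = -6): V = -t^-6 + t^-5 - t^-4 + 2t^-3 - t^-2 + t^-1
key observation: V(t) takes 2 values over 2 diagrams, fixing the grouping


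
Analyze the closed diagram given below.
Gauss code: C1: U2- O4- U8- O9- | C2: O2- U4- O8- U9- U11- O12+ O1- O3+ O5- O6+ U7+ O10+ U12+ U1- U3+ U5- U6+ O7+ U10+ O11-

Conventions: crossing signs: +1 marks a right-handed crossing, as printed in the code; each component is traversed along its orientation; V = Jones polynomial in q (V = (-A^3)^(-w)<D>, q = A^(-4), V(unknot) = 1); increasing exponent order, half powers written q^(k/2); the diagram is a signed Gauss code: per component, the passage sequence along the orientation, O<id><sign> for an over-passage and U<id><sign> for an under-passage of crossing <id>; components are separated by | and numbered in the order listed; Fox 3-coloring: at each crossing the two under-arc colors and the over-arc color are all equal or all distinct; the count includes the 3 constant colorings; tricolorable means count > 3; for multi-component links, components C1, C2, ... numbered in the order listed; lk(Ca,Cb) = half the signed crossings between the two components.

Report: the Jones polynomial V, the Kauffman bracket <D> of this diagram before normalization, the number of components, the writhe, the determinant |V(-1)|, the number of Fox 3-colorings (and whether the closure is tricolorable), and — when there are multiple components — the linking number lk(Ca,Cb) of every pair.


V = -q^(-9/2) + q^(-7/2) - 2q^(-5/2) + 2q^(-3/2) - 3q^(-1/2) + q^(1/2) - q^(3/2) + q^(5/2)
<D> = A^-16 - A^-12 + A^-8 - 3A^-4 + 2 - 2A^4 + A^8 - A^12 (w = -2)
2 components over 12 crossings, w = -2
lk(C1,C2): -2
9 Fox colorings among 3^12, |V(-1)| = 12: tricolorable
why: the span of V is 7, within the link bound 12 + 2 - 1


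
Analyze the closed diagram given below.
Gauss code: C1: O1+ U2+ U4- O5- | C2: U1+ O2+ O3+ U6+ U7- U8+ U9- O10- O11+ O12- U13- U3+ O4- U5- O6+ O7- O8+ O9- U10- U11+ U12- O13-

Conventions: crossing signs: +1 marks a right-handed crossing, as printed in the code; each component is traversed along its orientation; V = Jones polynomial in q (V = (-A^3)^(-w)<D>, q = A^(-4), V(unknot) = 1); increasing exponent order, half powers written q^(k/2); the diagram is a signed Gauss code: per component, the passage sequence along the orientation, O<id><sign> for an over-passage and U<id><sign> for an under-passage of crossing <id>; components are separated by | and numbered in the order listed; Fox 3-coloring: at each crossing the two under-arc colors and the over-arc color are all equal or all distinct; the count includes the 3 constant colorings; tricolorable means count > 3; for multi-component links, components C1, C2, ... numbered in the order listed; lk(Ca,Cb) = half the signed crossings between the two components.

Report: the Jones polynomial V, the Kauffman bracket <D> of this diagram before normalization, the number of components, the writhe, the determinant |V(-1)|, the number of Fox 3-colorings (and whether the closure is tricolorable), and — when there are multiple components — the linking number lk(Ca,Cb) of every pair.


V = q^(-7/2) - 2q^(-5/2) + q^(-3/2) - 2q^(-1/2) + q^(1/2) - q^(3/2)
<D> = A^-9 - A^-5 + 2A^-1 - A^3 + 2A^7 - A^11 (w = -1)
2 components over 13 crossings, w = -1
lk(C1,C2): 0
3 Fox colorings among 3^13, |V(-1)| = 8: not tricolorable
why: summing lk over 1 pair gives 0


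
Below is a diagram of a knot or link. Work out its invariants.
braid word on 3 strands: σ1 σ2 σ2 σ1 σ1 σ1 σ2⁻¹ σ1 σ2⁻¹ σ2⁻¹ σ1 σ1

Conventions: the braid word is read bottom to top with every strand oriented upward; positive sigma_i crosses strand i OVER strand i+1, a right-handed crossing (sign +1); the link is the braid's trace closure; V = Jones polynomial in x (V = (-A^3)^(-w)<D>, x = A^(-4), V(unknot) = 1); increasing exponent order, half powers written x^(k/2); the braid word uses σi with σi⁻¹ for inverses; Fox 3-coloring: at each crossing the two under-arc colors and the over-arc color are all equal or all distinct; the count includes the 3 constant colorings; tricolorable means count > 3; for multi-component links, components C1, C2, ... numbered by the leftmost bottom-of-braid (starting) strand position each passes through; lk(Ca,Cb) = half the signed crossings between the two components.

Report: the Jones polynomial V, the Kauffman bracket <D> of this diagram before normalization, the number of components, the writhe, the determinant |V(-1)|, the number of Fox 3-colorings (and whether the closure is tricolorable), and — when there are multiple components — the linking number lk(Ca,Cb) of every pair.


V(x) = -x + 4x^2 - 7x^3 + 12x^4 - 14x^5 + 15x^6 - 14x^7 + 11x^8 - 7x^9 + 3x^10 - x^11
bracket: -A^-26 + 3A^-22 - 7A^-18 + 11A^-14 - 14A^-10 + 15A^-6 - 14A^-2 + 12A^2 - 7A^6 + 4A^10 - A^14, w = +6
1 component, writhe +6, over 12 crossings
det 89, colorings 3 of 3^12 — not tricolorable
observation: the span of V is 10, forcing >= 10 crossings in any diagram


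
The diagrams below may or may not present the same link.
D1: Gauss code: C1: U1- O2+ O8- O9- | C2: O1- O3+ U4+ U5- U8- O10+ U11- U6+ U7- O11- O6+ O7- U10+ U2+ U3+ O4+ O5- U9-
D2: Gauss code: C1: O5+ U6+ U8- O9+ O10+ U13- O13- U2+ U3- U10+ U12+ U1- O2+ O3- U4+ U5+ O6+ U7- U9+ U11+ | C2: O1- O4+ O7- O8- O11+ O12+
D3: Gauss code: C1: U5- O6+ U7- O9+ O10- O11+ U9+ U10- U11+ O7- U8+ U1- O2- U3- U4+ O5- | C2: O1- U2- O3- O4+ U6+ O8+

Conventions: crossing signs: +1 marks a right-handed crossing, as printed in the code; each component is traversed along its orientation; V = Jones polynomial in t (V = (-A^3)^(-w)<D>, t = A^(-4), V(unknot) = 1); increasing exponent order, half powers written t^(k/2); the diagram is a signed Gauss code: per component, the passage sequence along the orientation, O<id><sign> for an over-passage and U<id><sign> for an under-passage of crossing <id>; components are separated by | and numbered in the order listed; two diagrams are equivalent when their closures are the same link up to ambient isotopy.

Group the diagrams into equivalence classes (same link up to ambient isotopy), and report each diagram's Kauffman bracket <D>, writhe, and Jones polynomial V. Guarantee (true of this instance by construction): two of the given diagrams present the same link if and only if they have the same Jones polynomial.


equivalence classes: {D1} | {D2} | {D3}
D1 (bracket A^-1 + A^7; 11 crossings at w = -1): V = -t^(-5/2) - t^(-1/2)
D2 (bracket -A^-9 + A^-1 + A^3 + A^7; 13 crossings at w = +3): V = -t^(1/2) - t^(3/2) - t^(5/2) + t^(9/2)
V(D3) = -t^(-1/2) - t^(1/2)  (w -1, c 11, <D> = A^-5 + A^-1)
observation: 3 values of V(t) split the 3 diagrams


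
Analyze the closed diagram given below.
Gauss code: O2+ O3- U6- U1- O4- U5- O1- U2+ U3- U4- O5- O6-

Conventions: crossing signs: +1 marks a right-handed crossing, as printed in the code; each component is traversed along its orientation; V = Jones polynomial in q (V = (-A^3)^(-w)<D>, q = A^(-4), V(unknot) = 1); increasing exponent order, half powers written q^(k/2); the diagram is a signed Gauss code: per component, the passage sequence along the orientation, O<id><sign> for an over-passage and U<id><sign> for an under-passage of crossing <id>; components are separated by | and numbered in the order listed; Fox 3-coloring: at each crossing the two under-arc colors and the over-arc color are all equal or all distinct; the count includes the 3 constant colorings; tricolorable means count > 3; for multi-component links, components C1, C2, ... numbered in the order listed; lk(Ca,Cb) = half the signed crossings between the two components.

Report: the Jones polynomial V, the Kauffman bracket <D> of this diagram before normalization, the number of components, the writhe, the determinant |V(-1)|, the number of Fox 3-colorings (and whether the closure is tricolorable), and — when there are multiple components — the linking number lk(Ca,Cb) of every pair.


Jones polynomial: V(q) = -q^-4 + q^-3 + q^-1
<D> = A^-8 + 1 - A^4; writhe -4
components 1, writhe -4 (6 crossings)
3-colorings: 9 of 3^6, det 3 — tricolorable
note: the span of V is 3, forcing >= 3 crossings in any diagram


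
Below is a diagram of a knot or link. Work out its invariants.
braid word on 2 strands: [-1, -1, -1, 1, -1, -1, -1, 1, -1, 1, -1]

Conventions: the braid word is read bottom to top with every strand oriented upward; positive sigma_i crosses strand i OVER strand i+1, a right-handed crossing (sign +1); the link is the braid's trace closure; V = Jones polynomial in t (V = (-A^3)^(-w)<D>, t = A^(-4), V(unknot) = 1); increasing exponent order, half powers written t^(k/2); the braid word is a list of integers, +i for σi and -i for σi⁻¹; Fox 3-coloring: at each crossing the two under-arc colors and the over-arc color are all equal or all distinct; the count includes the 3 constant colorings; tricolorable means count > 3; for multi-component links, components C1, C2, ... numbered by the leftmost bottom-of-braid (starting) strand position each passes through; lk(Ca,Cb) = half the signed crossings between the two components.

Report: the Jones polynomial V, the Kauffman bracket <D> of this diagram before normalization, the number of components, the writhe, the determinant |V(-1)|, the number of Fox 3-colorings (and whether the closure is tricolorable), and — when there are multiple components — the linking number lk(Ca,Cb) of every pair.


V = -t^-7 + t^-6 - t^-5 + t^-4 + t^-2
<D> = -A^-7 - A + A^5 - A^9 + A^13 (w = -5)
1 component over 11 crossings, w = -5
3 Fox colorings among 3^11, |V(-1)| = 5: not tricolorable
why: |V(-1)| = 5: so not tricolorable, since 3 does not divide 5


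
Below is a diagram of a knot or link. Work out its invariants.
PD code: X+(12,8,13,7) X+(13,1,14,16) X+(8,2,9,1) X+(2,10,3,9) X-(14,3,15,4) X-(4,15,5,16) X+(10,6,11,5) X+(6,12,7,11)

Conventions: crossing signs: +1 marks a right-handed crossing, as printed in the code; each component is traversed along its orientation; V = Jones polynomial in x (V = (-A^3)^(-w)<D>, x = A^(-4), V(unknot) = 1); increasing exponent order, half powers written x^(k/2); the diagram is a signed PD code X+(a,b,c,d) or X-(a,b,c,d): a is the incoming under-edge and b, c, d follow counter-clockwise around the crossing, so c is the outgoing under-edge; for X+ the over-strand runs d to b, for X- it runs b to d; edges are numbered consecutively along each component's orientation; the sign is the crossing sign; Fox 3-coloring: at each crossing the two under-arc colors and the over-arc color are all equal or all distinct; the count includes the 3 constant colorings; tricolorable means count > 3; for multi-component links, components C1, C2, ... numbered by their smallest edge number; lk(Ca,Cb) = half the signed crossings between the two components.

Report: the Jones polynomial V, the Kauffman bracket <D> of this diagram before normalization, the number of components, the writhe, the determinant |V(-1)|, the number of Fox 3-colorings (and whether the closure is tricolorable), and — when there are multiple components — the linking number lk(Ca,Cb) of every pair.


V = x - x^2 + 2x^3 - x^4 + x^5 - x^6
<D> = -A^-12 + A^-8 - A^-4 + 2 - A^4 + A^8 (w = +4)
1 component over 8 crossings, w = +4
3 Fox colorings among 3^8, |V(-1)| = 7: not tricolorable
why: det 7 = |V(-1)|; not divisible by 3, so not tricolorable


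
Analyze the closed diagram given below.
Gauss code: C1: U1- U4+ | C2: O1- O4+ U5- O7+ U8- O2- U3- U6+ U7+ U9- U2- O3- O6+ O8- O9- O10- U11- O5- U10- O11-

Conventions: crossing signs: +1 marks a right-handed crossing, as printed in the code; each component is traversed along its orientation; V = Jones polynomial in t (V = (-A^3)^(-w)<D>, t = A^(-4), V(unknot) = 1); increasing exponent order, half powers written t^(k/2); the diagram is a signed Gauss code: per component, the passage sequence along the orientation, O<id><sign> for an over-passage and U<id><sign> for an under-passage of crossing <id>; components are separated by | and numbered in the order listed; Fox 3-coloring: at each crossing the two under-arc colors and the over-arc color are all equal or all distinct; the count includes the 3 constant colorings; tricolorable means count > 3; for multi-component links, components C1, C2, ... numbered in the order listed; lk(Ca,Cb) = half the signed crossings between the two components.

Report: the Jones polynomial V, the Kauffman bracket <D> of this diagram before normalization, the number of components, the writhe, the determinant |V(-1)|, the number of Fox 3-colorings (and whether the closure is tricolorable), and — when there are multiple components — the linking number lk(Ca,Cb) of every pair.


Jones polynomial: V(t) = t^(-9/2) - t^(-5/2) - t^(-3/2) - t^(-1/2)
<D> = A^-13 + A^-9 + A^-5 - A^3; writhe -5
components 2, writhe -5 (11 crossings)
linking number lk(C1,C2) = 0
3-colorings: 27 of 3^11, det 0 — tricolorable
note: every pair of the 2 components has lk = 0


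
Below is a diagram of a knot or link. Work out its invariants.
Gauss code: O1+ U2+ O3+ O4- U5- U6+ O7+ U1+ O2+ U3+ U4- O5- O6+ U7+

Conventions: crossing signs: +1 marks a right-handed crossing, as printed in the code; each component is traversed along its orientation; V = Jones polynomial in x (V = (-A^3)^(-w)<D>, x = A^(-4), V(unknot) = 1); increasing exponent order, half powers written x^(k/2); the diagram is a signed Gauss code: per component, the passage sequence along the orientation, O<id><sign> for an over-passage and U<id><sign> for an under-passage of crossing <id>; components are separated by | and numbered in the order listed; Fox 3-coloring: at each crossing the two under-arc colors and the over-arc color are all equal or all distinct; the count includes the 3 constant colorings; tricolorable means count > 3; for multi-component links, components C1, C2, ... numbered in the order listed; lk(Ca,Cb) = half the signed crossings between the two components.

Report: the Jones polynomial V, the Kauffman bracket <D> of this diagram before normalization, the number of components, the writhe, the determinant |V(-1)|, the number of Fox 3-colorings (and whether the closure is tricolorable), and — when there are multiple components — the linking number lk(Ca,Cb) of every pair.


V = x + x^3 - x^4
<D> = A^-7 - A^-3 - A^5 (w = +3)
1 component over 7 crossings, w = +3
9 Fox colorings among 3^7, |V(-1)| = 3: tricolorable
why: det 3 = |V(-1)|; divisible by 3, so tricolorable


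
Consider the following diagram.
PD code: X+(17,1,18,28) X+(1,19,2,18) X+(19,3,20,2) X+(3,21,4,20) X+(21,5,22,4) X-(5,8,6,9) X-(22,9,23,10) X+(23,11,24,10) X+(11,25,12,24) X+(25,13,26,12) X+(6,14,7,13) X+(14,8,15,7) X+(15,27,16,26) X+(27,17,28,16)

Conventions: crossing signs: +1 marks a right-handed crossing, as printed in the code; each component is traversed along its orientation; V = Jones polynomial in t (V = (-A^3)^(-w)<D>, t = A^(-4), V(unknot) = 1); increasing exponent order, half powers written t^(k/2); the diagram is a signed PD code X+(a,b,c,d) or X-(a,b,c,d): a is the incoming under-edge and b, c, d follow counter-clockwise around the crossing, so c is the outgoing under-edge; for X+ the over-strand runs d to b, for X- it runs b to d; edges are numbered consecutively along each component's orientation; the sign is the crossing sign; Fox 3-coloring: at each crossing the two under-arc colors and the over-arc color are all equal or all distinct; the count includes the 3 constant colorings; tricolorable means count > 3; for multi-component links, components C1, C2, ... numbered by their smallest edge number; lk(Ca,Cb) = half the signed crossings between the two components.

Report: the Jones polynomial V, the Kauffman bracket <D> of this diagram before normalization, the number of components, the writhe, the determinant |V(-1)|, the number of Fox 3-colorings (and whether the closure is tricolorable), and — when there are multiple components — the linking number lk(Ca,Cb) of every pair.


Jones polynomial: V(t) = t^4 - t^5 + 3t^6 - 3t^7 + 4t^8 - 5t^9 + 5t^10 - 5t^11 + 4t^12 - 3t^13 + 2t^14 - t^15
<D> = -A^-30 + 2A^-26 - 3A^-22 + 4A^-18 - 5A^-14 + 5A^-10 - 5A^-6 + 4A^-2 - 3A^2 + 3A^6 - A^10 + A^14; writhe +10
components 1, writhe +10 (14 crossings)
3-colorings: 3 of 3^14, det 37 — not tricolorable
note: det 37 = |V(-1)|; not divisible by 3, so not tricolorable


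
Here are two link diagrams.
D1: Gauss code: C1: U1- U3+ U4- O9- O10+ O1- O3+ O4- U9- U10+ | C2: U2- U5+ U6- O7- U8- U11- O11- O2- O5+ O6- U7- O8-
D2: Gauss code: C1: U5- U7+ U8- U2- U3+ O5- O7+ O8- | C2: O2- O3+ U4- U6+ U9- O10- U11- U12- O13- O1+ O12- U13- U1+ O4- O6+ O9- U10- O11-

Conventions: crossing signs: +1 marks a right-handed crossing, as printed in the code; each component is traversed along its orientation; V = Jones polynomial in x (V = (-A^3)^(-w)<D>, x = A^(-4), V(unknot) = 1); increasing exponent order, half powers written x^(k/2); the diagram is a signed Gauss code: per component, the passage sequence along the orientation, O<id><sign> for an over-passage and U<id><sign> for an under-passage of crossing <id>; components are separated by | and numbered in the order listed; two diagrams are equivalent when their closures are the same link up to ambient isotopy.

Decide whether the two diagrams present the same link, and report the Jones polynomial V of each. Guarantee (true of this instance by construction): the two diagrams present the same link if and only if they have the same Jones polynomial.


equivalent: yes
V(D1) = x^(-9/2) - x^(-5/2) - x^(-3/2) - x^(-1/2)  (w -5, c 11, <D> = A^-13 + A^-9 + A^-5 - A^3)
V(D2) = x^(-9/2) - x^(-5/2) - x^(-3/2) - x^(-1/2)  [13 crossings, <D> = A^-13 + A^-9 + A^-5 - A^3, w = -5]
key observation: all 2 diagrams share one V(x), hence one class


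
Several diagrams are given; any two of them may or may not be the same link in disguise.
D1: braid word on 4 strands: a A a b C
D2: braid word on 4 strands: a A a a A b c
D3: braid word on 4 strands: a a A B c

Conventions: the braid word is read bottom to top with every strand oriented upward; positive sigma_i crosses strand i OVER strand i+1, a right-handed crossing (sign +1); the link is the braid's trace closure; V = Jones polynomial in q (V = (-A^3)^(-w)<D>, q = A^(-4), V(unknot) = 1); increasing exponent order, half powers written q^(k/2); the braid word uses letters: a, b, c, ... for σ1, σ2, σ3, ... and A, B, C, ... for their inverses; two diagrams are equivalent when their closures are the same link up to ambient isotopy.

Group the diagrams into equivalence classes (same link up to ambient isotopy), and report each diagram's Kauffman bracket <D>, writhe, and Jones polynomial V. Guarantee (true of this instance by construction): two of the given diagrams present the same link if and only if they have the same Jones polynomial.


grouping into links: {D1, D2, D3}
V(D1) = 1  (w +1, c 5, <D> = -A^3)
V(D2) = 1  [7 crossings, <D> = -A^9, w = +3]
V(D3) = 1  [5 crossings, <D> = -A^3, w = +1]
why: all 3 diagrams share one V(q), hence one class


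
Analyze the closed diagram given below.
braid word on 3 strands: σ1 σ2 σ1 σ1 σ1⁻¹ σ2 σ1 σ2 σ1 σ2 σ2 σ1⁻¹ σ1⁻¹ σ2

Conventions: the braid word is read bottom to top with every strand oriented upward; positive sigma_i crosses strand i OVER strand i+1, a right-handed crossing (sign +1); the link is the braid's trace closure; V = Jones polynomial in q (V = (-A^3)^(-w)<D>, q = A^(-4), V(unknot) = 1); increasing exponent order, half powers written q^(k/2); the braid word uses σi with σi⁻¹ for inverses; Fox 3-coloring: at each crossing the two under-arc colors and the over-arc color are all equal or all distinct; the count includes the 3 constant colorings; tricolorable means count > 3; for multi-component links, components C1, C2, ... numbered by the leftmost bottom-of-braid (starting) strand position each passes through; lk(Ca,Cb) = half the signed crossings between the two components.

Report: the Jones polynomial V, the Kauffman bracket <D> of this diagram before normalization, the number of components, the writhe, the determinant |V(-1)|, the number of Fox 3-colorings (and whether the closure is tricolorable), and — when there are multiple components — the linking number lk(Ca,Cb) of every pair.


Jones polynomial: V(q) = q^3 + q^5 - q^8
<D> = -A^-8 + A^4 + A^12; writhe +8
components 1, writhe +8 (14 crossings)
3-colorings: 9 of 3^14, det 3 — tricolorable
note: the span of V is 5, forcing >= 5 crossings in any diagram


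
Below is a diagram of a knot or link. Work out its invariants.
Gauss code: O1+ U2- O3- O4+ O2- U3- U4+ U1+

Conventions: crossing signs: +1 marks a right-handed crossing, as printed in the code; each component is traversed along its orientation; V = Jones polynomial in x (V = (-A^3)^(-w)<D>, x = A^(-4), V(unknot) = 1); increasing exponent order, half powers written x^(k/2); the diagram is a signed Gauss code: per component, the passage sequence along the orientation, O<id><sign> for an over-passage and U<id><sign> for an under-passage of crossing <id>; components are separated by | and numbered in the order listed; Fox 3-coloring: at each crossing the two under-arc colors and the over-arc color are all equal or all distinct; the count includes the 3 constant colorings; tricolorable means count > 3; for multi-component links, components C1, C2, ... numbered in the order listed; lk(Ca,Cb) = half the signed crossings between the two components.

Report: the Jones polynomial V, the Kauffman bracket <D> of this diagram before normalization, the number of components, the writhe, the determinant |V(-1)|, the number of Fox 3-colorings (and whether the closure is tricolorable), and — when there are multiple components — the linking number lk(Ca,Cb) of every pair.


Jones polynomial: V(x) = 1
<D> = 1; writhe 0
components 1, writhe 0 (4 crossings)
3-colorings: 3 of 3^4, det 1 — not tricolorable
note: det 1 = |V(-1)|; not divisible by 3, so not tricolorable


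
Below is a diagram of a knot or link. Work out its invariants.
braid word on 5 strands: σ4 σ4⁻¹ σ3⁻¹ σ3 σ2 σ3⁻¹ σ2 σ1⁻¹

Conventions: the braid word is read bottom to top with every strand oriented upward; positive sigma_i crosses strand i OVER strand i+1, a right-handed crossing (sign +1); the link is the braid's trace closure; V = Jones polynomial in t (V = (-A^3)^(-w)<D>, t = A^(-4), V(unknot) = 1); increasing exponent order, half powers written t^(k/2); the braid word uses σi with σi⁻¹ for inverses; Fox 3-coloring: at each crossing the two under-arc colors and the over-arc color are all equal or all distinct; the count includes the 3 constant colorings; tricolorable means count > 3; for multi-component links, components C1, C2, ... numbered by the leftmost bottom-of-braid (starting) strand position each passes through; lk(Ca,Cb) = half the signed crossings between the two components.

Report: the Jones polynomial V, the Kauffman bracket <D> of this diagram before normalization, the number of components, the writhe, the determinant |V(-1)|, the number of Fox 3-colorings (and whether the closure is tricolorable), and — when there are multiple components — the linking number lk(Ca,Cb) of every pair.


Jones polynomial: V(t) = 1 + t + t^2 + t^3
<D> = A^-12 + A^-8 + A^-4 + 1; writhe 0
components 3, writhe 0 (8 crossings)
linking number lk(C1,C2) = +1
lk(C1,C3): 0
lk(C2,C3) = 0
3-colorings: 9 of 3^8, det 0 — tricolorable
note: det 0 = |V(-1)|; divisible by 3, so tricolorable


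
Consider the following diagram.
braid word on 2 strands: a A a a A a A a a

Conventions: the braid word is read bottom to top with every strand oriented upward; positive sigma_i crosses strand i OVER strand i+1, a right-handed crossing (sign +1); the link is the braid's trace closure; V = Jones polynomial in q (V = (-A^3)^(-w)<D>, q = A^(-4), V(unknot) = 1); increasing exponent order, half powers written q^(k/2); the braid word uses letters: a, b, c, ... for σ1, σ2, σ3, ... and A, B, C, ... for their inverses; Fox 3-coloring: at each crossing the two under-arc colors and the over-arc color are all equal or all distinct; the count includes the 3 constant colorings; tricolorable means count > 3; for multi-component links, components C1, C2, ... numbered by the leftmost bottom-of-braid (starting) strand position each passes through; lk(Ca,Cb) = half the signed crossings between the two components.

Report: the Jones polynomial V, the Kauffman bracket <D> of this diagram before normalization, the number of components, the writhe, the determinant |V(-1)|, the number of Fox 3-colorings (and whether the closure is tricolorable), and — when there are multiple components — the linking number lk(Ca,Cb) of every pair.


Jones polynomial: V(q) = q + q^3 - q^4
<D> = A^-7 - A^-3 - A^5; writhe +3
components 1, writhe +3 (9 crossings)
3-colorings: 9 of 3^9, det 3 — tricolorable
note: w = +3 shifts under R1 moves; the (-A^3)^(-3) factor cancels that in V


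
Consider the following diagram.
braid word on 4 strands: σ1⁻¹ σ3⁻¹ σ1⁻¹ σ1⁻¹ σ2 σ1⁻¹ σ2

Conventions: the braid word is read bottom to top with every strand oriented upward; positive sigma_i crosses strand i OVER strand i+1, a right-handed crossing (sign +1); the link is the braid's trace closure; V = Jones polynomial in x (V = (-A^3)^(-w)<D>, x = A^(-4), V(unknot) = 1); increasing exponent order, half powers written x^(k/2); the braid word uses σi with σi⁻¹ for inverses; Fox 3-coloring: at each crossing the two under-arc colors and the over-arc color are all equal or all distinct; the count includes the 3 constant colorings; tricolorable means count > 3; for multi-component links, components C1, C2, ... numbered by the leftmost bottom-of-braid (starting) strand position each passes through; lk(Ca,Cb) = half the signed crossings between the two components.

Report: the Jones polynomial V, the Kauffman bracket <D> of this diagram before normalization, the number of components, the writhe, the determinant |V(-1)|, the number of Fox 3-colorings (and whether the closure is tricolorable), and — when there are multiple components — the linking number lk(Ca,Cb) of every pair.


V = x^-5 - 2x^-4 + 2x^-3 - 2x^-2 + 2x^-1 - 1 + x
<D> = -A^-13 + A^-9 - 2A^-5 + 2A^-1 - 2A^3 + 2A^7 - A^11 (w = -3)
1 component over 7 crossings, w = -3
3 Fox colorings among 3^7, |V(-1)| = 11: not tricolorable
why: |V(-1)| = 11: so not tricolorable, since 3 does not divide 11


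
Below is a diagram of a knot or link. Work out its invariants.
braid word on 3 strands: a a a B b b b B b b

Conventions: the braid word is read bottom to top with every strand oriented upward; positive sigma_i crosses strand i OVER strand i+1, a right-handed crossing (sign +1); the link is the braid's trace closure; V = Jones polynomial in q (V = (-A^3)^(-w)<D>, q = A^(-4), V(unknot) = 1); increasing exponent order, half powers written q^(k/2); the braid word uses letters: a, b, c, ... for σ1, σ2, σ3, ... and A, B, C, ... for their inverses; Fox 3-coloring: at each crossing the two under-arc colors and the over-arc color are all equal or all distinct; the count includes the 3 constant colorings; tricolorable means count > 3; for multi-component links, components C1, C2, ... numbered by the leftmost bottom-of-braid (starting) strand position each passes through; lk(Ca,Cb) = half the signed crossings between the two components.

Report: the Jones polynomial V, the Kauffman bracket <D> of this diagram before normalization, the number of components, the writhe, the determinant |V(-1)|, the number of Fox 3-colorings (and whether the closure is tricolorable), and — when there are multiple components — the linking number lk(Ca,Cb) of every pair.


V = q^2 + 2q^4 - 2q^5 + q^6 - 2q^7 + q^8
<D> = A^-14 - 2A^-10 + A^-6 - 2A^-2 + 2A^2 + A^10 (w = +6)
1 component over 10 crossings, w = +6
27 Fox colorings among 3^10, |V(-1)| = 9: tricolorable
why: w = +6 shifts under R1 moves; the (-A^3)^(-6) factor cancels that in V


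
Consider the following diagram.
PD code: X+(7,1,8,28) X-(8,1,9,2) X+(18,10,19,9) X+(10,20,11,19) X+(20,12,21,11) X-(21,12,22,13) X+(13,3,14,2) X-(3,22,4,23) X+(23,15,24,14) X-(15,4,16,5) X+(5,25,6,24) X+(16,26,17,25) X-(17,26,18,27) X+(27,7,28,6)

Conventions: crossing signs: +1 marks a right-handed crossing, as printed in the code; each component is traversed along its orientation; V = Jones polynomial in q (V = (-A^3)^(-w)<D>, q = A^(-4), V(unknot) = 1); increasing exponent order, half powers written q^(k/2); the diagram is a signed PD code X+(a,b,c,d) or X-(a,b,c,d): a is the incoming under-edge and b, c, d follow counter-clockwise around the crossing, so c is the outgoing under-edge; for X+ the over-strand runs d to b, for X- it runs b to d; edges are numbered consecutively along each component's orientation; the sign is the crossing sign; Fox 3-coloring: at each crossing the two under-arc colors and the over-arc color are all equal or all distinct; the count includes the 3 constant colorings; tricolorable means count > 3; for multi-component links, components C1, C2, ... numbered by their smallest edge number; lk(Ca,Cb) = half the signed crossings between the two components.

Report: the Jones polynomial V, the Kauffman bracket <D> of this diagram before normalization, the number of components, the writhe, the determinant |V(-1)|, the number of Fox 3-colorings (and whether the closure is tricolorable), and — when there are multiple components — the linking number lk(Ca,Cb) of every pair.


V = 2q - 2q^2 + 3q^3 - 3q^4 + 2q^5 - 2q^6 + q^7
<D> = A^-16 - 2A^-12 + 2A^-8 - 3A^-4 + 3 - 2A^4 + 2A^8 (w = +4)
1 component over 14 crossings, w = +4
9 Fox colorings among 3^14, |V(-1)| = 15: tricolorable
why: |V(-1)| = 15: so tricolorable, since 3 divides 15


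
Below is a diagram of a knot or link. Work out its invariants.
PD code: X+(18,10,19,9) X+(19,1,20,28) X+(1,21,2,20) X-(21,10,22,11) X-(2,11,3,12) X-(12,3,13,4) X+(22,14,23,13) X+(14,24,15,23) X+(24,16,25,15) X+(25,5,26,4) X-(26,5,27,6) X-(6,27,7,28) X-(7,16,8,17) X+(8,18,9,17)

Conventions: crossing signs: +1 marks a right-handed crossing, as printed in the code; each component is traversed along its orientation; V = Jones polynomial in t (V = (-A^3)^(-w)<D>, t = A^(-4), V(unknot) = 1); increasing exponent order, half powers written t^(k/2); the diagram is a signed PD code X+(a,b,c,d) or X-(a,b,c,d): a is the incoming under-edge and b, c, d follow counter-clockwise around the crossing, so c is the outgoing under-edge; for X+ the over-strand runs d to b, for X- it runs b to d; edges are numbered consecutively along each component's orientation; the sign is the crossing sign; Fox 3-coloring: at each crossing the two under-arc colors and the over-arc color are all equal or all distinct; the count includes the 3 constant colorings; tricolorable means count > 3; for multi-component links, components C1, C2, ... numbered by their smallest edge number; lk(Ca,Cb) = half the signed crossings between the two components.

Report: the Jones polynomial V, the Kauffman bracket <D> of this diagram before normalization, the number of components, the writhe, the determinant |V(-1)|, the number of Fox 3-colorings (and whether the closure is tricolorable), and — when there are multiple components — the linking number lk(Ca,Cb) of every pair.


V = -t^-2 + 2t^-1 - 3 + 5t - 4t^2 + 5t^3 - 4t^4 + 2t^5 - t^6
<D> = -A^-18 + 2A^-14 - 4A^-10 + 5A^-6 - 4A^-2 + 5A^2 - 3A^6 + 2A^10 - A^14 (w = +2)
1 component over 14 crossings, w = +2
9 Fox colorings among 3^14, |V(-1)| = 27: tricolorable
why: |V(-1)| = 27: so tricolorable, since 3 divides 27


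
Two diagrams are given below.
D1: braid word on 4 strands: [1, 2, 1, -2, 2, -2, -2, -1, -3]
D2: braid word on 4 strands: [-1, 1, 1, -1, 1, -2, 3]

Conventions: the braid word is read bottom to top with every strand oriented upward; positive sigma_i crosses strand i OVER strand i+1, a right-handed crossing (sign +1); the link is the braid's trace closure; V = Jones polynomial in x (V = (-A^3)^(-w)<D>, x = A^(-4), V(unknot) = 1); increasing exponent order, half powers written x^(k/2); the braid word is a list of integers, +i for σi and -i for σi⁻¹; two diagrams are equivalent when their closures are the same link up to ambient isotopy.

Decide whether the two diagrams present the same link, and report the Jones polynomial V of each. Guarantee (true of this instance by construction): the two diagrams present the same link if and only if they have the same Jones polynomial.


equivalent: yes
V(D1) = 1  (w -1, c 9, <D> = -A^-3)
D2 (bracket -A^3; 7 crossings at w = +1): V = 1
why: Markov moves rewrite D1 (9 crossings) into D2 (7)


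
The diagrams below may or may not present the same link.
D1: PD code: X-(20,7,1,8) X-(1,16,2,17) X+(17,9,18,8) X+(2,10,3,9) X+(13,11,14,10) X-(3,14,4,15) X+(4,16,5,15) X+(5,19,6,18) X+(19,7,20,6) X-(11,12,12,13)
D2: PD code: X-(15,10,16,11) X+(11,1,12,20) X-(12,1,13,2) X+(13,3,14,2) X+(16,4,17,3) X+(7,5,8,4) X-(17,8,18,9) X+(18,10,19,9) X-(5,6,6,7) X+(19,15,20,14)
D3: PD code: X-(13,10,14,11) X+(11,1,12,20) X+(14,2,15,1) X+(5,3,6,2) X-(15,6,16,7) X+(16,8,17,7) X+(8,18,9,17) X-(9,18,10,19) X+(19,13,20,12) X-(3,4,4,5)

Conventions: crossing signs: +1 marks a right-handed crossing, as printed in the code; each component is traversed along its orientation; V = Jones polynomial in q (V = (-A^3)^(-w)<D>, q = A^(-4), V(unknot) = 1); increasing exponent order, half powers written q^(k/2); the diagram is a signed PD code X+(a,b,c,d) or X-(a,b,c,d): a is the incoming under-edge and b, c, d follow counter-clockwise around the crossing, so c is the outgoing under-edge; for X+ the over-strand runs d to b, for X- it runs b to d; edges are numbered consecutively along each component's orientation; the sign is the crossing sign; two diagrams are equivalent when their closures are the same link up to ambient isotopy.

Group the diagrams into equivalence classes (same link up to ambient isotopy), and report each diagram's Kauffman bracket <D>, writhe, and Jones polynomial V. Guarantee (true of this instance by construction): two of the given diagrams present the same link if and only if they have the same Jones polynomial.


equivalence classes: {D1, D2, D3}
D1 (bracket A^6; 10 crossings at w = +2): V = 1
D2 (bracket A^6; 10 crossings at w = +2): V = 1
D3 (bracket A^6; 10 crossings at w = +2): V = 1
key observation: one V(q) for all 3 diagrams — one class (guaranteed)


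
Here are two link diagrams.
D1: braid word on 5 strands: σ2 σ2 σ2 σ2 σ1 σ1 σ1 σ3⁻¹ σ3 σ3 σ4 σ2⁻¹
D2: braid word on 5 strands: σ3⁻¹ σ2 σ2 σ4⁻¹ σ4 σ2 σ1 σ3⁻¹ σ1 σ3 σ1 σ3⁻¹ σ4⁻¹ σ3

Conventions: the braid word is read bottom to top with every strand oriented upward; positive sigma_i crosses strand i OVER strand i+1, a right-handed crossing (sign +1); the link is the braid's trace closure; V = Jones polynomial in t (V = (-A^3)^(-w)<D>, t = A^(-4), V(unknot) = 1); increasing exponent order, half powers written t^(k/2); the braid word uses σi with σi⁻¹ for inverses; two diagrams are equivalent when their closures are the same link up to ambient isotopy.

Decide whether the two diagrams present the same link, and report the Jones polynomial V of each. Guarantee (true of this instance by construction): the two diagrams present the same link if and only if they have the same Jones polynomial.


equivalent: yes
V(D1) = t^2 + 2t^4 - 2t^5 + t^6 - 2t^7 + t^8  (w +8, c 12, <D> = A^-8 - 2A^-4 + 1 - 2A^4 + 2A^8 + A^16)
V(D2) = t^2 + 2t^4 - 2t^5 + t^6 - 2t^7 + t^8  (w +4, c 14, <D> = A^-20 - 2A^-16 + A^-12 - 2A^-8 + 2A^-4 + A^4)
why: Markov moves rewrite D1 (12 crossings) into D2 (14)


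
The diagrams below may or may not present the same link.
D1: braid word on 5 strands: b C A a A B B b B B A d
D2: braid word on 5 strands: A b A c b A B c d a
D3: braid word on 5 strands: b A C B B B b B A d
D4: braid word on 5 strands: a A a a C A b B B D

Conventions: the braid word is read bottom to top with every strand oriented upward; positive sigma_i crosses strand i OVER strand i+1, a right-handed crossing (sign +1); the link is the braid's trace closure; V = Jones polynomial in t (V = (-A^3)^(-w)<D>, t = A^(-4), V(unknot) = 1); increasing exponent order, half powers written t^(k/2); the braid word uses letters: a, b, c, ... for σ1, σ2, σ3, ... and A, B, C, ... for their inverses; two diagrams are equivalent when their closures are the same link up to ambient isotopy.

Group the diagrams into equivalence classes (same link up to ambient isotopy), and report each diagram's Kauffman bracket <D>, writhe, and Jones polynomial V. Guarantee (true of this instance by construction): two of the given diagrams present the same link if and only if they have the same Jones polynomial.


classes: {D1, D3} | {D2} | {D4}
V(D1) = -t^-6 + t^-5 - t^-4 + 2t^-3 - t^-2 + t^-1  [12 crossings, <D> = A^-8 - A^-4 + 2 - A^4 + A^8 - A^12, w = -4]
V(D2) = t^-2 - t^-1 + 1 - t + t^2  [10 crossings, <D> = A^-2 - A^2 + A^6 - A^10 + A^14, w = +2]
D3 (bracket A^-8 - A^-4 + 2 - A^4 + A^8 - A^12; 10 crossings at w = -4): V = -t^-6 + t^-5 - t^-4 + 2t^-3 - t^-2 + t^-1
V(D4) = 1  [10 crossings, <D> = A^-6, w = -2]
note: 3 values of V(t) split the 4 diagrams


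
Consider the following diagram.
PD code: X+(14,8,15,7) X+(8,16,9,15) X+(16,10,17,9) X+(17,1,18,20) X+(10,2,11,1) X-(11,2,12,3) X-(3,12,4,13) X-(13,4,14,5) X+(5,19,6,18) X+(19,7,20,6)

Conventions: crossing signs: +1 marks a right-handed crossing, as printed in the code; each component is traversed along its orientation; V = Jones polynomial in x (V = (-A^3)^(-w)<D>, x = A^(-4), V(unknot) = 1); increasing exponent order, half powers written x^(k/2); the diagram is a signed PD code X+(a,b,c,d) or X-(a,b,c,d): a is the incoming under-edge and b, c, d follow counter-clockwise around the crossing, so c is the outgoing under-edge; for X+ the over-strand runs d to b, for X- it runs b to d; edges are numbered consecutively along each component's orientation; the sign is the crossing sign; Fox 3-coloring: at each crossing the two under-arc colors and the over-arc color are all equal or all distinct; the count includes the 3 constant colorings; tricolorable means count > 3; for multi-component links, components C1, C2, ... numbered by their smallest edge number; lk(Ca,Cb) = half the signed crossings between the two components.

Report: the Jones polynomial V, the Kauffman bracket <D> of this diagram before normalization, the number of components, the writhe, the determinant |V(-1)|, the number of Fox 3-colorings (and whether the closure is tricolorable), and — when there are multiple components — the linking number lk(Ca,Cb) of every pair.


Jones polynomial: V(x) = 2x - 2x^2 + 3x^3 - 3x^4 + 2x^5 - 2x^6 + x^7
<D> = A^-16 - 2A^-12 + 2A^-8 - 3A^-4 + 3 - 2A^4 + 2A^8; writhe +4
components 1, writhe +4 (10 crossings)
3-colorings: 9 of 3^10, det 15 — tricolorable
note: det 15 = |V(-1)|; divisible by 3, so tricolorable
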